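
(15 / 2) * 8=60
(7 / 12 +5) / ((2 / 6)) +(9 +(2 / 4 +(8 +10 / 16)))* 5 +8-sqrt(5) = 113.14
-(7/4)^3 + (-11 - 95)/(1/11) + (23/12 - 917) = -400597/192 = -2086.44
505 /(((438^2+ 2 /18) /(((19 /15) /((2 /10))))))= 28785 /1726597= 0.02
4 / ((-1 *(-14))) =2 / 7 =0.29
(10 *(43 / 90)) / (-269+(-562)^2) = 43 / 2840175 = 0.00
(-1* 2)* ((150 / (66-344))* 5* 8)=6000 / 139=43.17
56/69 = 0.81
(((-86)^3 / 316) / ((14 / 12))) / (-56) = 238521 / 7742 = 30.81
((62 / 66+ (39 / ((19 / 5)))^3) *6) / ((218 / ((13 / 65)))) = 244903504 / 41119705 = 5.96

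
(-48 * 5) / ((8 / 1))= -30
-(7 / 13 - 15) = 188 / 13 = 14.46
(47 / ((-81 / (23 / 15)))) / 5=-0.18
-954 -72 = -1026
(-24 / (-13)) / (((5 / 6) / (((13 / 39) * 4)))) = 192 / 65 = 2.95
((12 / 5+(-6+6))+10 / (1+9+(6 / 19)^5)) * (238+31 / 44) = 2211039790713 / 2724564260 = 811.52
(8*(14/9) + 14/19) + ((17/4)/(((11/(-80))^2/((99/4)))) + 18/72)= 41961857/7524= 5577.07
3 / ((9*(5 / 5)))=0.33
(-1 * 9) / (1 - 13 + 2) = 9 / 10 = 0.90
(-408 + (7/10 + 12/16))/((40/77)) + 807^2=520373113/800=650466.39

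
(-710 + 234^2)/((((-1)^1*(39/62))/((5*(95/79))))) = -1591654700/3081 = -516603.28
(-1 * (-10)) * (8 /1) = 80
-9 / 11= -0.82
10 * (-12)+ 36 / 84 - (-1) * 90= -207 / 7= -29.57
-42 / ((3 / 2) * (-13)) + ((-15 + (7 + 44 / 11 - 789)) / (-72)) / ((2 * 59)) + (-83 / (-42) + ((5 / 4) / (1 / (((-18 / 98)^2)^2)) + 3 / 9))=2902210741225 / 636710740848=4.56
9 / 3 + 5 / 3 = 14 / 3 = 4.67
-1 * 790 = -790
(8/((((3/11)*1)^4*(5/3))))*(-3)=-117128/45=-2602.84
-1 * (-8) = 8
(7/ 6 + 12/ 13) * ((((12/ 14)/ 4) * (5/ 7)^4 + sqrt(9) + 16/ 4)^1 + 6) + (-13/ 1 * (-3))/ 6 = 88575989/ 2621892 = 33.78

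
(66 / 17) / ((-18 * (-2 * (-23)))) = -11 / 2346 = -0.00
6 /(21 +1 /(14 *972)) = 81648 /285769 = 0.29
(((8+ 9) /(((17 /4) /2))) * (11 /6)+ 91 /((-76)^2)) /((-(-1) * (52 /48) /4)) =254417 /4693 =54.21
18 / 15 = 6 / 5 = 1.20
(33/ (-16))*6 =-99/ 8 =-12.38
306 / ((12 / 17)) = 867 / 2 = 433.50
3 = 3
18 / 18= 1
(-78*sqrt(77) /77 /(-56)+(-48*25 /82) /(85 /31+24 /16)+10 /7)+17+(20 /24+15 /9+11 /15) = 39*sqrt(77) /2156+41239867 /2264430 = 18.37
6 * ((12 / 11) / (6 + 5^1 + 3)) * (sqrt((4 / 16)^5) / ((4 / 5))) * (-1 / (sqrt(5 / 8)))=-9 * sqrt(10) / 1232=-0.02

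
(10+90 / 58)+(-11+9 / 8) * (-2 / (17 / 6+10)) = 58463 / 4466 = 13.09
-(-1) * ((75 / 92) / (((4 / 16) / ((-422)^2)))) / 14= 6678150 / 161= 41479.19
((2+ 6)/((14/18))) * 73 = 750.86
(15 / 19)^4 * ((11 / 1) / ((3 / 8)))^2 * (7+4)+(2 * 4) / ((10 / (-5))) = 478638716 / 130321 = 3672.77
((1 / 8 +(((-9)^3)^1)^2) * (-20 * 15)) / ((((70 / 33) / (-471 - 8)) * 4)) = 1008058783545 / 112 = 9000524853.08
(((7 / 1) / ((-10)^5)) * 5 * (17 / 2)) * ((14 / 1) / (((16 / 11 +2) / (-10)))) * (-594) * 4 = -2721411 / 9500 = -286.46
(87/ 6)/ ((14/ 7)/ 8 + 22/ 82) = 2378/ 85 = 27.98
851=851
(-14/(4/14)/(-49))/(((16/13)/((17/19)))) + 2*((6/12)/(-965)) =212961/293360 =0.73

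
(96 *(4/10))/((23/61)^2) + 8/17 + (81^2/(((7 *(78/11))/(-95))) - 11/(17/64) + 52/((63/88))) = -902644766923/73652670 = -12255.42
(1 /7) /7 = 1 /49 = 0.02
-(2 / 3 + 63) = -191 / 3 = -63.67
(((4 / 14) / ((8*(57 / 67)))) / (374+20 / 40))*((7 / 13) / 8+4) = 9447 / 20720336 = 0.00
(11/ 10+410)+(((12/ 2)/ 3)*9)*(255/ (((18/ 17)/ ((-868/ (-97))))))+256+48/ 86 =1645843421/ 41710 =39459.20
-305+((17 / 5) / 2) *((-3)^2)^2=-1673 / 10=-167.30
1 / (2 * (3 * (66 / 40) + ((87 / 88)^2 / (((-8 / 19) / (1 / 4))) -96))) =-619520 / 113533647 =-0.01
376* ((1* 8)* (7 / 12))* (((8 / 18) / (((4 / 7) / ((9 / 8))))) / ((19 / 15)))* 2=46060 / 19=2424.21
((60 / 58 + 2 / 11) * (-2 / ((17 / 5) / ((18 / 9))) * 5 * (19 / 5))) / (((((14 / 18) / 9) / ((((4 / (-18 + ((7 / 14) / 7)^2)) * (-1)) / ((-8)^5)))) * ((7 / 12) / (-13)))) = -29110185 / 612061472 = -0.05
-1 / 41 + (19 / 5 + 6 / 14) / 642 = -8201 / 460635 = -0.02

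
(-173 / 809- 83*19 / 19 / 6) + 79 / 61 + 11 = -518785 / 296094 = -1.75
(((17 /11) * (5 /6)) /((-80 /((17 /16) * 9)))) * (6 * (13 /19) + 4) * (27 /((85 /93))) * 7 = -6274989 /24320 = -258.02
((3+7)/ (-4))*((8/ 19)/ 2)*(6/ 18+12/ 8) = -55/ 57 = -0.96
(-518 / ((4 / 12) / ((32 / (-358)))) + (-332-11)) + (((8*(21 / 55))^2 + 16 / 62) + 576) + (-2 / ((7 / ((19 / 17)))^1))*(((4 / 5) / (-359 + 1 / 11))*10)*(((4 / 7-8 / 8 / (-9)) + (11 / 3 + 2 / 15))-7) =47381775335735779 / 124206626780775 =381.48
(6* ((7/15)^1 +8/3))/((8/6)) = 141/10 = 14.10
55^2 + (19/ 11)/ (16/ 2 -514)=16837131/ 5566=3025.00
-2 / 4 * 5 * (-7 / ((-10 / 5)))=-35 / 4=-8.75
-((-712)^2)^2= -256992219136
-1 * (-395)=395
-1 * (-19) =19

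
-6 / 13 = -0.46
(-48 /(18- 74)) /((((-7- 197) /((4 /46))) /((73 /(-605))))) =73 /1655885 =0.00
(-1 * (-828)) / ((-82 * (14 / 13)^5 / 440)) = -3067.23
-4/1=-4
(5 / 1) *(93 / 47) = 465 / 47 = 9.89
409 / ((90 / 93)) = 12679 / 30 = 422.63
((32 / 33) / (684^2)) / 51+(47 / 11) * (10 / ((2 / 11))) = 11564961707 / 49212603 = 235.00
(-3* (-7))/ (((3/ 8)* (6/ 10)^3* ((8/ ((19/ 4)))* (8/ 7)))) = 116375/ 864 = 134.69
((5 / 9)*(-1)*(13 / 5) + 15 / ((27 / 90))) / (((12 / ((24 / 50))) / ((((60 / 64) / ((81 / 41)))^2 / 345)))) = 31939 / 25194240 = 0.00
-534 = -534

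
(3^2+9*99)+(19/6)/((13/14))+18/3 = 35467/39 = 909.41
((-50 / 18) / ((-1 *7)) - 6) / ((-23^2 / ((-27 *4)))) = -4236 / 3703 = -1.14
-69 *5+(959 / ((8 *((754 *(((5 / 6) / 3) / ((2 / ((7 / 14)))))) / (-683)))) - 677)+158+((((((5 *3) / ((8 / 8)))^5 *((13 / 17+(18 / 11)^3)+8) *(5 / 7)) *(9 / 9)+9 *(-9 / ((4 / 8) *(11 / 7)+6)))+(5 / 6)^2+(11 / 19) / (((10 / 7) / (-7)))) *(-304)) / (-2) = 1164970334187425567 / 1074827754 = 1083867000.88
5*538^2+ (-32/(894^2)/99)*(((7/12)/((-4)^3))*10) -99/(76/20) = 26107892552800745/18040354992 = 1447193.95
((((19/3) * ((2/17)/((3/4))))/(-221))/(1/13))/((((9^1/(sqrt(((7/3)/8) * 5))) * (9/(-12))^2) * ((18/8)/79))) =-192128 * sqrt(210)/5688387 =-0.49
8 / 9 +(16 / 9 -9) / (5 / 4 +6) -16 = -4204 / 261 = -16.11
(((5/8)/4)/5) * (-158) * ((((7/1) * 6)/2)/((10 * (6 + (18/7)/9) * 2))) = -11613/14080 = -0.82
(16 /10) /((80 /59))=59 /50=1.18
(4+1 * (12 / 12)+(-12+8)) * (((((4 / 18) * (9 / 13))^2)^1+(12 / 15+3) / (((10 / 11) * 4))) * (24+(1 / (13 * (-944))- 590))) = -250894768313 / 414793600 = -604.87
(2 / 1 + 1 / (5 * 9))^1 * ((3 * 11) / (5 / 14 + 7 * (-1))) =-10.05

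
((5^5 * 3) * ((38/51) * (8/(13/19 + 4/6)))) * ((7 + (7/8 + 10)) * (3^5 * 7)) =21382481250/17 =1257793014.71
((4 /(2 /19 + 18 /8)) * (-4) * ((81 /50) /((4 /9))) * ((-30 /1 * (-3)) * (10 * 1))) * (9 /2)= -100284.34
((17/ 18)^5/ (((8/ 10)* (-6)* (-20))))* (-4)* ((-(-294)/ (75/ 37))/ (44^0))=-4.54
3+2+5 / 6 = 35 / 6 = 5.83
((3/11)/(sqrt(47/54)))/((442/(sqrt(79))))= 9* sqrt(22278)/228514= 0.01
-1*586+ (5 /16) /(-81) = -759461 /1296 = -586.00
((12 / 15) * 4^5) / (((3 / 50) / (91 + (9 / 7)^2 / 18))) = 182824960 / 147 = 1243707.21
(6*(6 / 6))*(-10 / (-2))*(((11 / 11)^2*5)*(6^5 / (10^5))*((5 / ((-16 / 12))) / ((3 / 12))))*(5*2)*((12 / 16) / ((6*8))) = -2187 / 80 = -27.34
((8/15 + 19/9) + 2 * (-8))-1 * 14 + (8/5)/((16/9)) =-2381/90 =-26.46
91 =91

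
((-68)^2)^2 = 21381376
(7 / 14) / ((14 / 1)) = 0.04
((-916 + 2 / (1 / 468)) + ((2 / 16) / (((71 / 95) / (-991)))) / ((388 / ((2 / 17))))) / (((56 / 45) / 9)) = 15135309675 / 104902784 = 144.28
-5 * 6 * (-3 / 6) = 15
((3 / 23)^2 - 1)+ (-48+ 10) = -20622 / 529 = -38.98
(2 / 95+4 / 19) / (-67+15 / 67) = -737 / 212515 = -0.00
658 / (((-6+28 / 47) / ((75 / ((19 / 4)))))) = -1922.46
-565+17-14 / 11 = -6042 / 11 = -549.27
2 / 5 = 0.40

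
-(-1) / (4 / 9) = 9 / 4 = 2.25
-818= -818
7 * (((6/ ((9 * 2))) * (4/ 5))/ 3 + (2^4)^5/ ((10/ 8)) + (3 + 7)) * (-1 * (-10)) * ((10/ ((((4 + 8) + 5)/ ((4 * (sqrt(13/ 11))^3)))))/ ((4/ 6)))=137407051600 * sqrt(143)/ 6171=266269543.18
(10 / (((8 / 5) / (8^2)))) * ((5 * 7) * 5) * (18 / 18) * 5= 350000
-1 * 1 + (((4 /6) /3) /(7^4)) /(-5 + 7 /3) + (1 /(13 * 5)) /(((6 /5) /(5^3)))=75227 /124852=0.60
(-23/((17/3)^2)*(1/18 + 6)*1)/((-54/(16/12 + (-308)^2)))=7619.74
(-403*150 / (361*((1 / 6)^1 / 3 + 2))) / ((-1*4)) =272025 / 13357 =20.37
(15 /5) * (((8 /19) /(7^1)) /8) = 3 /133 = 0.02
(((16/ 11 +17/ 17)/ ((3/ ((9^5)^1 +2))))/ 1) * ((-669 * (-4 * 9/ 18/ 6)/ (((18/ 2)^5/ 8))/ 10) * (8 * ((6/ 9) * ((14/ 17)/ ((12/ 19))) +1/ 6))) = 1209.73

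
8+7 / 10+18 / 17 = 1659 / 170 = 9.76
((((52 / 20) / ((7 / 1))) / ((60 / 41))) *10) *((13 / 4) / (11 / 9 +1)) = 20787 / 5600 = 3.71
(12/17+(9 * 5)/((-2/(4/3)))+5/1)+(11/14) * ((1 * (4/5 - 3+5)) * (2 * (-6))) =-4309/85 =-50.69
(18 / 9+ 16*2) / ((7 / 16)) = 544 / 7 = 77.71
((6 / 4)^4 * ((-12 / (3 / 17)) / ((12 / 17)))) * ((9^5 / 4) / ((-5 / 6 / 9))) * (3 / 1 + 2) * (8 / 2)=12440502369 / 8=1555062796.12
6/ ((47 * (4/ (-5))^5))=-9375/ 24064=-0.39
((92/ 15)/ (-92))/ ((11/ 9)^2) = -27/ 605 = -0.04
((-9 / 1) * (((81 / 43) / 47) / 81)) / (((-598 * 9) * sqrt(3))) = sqrt(3) / 3625674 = 0.00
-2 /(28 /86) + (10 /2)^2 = 132 /7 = 18.86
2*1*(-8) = -16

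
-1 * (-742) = 742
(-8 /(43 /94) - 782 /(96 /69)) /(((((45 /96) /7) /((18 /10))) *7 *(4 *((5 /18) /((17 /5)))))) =-6809.95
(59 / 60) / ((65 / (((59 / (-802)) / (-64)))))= 3481 / 200179200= 0.00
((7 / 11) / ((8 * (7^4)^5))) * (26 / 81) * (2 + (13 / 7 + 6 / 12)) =0.00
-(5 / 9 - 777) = 6988 / 9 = 776.44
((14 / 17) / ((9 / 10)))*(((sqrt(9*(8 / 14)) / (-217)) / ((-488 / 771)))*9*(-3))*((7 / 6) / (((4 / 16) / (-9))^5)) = 349645662720*sqrt(7) / 32147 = 28776416.79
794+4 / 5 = 3974 / 5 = 794.80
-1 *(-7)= 7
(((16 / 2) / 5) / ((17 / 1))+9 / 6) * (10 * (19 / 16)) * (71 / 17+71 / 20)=13526423 / 92480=146.26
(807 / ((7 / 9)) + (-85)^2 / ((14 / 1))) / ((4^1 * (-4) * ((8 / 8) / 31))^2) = 20902711 / 3584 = 5832.23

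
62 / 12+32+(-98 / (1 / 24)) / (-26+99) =2167 / 438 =4.95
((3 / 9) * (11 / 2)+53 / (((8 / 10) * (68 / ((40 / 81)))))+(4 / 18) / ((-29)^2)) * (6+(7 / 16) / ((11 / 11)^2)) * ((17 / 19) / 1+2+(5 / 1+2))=12976653893 / 88012332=147.44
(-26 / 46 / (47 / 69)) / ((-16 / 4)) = 39 / 188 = 0.21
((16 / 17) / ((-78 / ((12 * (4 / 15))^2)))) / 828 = -512 / 3431025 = -0.00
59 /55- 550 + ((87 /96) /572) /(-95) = -190903737 /347776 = -548.93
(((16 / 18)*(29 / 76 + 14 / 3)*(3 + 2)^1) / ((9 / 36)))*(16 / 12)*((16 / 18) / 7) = 1473280 / 96957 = 15.20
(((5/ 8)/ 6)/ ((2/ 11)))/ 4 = 55/ 384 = 0.14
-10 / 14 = -5 / 7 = -0.71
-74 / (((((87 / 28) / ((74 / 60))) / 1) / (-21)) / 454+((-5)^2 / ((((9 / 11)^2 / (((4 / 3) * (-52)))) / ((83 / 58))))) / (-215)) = -4.29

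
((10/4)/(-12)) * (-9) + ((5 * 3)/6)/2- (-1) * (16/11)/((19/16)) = 7273/1672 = 4.35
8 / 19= 0.42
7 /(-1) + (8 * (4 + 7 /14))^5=60466169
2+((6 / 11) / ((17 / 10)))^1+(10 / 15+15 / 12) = 9509 / 2244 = 4.24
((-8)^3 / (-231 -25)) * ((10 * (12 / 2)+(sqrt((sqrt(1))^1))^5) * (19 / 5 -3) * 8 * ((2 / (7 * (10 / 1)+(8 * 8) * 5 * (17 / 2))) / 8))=488 / 6975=0.07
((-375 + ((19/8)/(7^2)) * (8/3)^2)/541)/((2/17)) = -2808791/477162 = -5.89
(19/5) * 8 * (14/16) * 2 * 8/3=2128/15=141.87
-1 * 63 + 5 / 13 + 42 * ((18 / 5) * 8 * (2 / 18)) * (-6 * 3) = -161318 / 65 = -2481.82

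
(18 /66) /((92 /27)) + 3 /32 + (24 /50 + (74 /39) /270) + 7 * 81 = 120983960491 /213127200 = 567.66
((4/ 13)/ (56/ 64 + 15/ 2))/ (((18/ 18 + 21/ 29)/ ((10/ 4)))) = 232/ 4355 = 0.05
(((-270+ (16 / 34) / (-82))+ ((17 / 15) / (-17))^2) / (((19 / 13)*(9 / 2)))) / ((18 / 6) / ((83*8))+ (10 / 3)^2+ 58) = -731008740592 / 1230710063625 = -0.59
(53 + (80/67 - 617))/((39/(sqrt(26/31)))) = -13.22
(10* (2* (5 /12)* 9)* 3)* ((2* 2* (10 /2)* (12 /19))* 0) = 0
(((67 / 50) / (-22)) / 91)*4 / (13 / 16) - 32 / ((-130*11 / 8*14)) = 3088 / 325325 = 0.01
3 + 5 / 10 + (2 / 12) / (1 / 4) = 25 / 6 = 4.17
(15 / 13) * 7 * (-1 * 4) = -420 / 13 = -32.31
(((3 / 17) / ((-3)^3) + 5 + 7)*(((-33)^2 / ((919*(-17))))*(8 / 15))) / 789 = -355256 / 628653897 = -0.00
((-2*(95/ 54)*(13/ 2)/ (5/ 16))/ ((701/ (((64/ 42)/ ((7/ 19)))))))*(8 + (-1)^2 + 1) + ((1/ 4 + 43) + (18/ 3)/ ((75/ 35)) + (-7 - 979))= -52544156531/ 55645380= -944.27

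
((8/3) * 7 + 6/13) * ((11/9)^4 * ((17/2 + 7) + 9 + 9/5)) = 1436267459/1279395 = 1122.61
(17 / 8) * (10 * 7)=595 / 4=148.75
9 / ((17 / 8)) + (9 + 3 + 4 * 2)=24.24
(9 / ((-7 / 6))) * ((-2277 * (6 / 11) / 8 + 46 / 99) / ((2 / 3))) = 551655 / 308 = 1791.09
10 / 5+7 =9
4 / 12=1 / 3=0.33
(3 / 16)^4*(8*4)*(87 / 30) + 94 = 1927469 / 20480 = 94.11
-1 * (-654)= 654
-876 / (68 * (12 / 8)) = -146 / 17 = -8.59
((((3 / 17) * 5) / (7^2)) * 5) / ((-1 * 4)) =-75 / 3332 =-0.02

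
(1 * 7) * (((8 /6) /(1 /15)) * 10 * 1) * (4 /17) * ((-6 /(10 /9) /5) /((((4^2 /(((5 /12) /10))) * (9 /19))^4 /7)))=-6385729 /2806920511488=-0.00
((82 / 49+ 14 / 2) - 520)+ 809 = 14586 / 49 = 297.67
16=16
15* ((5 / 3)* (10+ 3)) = 325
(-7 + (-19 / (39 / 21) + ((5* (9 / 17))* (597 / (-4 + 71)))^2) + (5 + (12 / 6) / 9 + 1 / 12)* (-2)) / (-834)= -160432358335 / 253179977076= -0.63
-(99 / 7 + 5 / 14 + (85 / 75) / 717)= -311929 / 21510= -14.50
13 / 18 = 0.72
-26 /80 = -13 /40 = -0.32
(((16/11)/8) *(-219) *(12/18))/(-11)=292/121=2.41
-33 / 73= -0.45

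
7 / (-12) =-7 / 12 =-0.58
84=84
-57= -57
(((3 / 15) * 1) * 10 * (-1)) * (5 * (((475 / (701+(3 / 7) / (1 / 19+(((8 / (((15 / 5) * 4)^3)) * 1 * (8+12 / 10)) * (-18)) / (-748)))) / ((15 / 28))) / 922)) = -2129848700 / 157021005777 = -0.01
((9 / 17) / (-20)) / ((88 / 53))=-477 / 29920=-0.02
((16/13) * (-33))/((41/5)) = -2640/533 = -4.95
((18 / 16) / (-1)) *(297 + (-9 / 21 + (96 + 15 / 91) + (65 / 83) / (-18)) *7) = -18778147 / 17264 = -1087.71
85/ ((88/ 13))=1105/ 88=12.56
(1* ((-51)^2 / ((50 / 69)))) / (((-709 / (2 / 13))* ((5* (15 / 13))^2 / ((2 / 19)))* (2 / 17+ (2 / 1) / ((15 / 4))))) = -13220883 / 3494040625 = -0.00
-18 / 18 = -1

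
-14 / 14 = -1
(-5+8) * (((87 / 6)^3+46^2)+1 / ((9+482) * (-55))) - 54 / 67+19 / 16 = 448548806999 / 28949360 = 15494.26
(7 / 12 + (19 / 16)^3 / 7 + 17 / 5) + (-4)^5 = -438585883 / 430080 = -1019.78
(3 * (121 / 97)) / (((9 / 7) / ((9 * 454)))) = 1153614 / 97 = 11892.93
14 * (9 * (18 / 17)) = 2268 / 17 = 133.41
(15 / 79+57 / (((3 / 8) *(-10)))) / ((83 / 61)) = -361669 / 32785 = -11.03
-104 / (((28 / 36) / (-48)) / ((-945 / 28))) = -1516320 / 7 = -216617.14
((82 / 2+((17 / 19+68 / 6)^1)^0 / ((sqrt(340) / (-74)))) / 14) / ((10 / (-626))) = -12833 / 70+11581 * sqrt(85) / 5950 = -165.38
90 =90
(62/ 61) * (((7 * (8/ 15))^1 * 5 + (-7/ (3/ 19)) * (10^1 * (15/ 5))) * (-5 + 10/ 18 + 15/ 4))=1524425/ 1647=925.58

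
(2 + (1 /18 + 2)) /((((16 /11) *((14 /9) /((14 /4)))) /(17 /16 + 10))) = 142131 /2048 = 69.40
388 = 388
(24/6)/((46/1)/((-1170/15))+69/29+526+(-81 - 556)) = -4524/123517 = -0.04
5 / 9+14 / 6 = 2.89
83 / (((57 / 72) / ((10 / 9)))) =6640 / 57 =116.49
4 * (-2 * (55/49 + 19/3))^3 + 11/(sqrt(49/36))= -42099097478/3176523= -13253.20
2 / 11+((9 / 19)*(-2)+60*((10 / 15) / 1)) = 8200 / 209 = 39.23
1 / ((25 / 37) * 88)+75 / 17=165629 / 37400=4.43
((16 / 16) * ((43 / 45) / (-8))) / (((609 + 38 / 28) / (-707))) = 212807 / 1538100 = 0.14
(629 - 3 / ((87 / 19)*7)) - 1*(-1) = 127871 / 203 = 629.91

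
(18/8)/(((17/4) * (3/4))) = 12/17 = 0.71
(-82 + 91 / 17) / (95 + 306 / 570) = -123785 / 154292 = -0.80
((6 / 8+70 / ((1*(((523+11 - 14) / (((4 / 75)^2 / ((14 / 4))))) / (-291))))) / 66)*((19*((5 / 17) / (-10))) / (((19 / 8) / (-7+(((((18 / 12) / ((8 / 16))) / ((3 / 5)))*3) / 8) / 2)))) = 6792037 / 437580000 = 0.02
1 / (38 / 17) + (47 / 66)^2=78997 / 82764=0.95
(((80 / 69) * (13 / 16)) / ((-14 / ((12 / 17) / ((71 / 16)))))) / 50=-208 / 971635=-0.00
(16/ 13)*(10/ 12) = 40/ 39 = 1.03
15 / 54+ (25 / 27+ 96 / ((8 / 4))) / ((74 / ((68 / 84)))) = 17056 / 20979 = 0.81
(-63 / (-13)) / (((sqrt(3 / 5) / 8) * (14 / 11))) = 132 * sqrt(15) / 13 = 39.33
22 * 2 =44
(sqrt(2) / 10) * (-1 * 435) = -87 * sqrt(2) / 2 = -61.52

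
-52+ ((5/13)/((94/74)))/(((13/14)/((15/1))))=-374186/7943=-47.11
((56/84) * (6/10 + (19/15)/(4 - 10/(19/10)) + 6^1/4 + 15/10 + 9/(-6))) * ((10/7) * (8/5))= 316/189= 1.67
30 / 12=5 / 2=2.50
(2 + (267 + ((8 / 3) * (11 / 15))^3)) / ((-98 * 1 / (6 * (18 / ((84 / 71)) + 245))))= -91782095371 / 20837250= -4404.71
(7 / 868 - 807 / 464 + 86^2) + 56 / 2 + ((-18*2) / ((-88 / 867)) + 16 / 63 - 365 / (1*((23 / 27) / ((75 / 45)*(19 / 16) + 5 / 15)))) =388970729549 / 57316644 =6786.35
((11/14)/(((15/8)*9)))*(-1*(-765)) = 748/21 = 35.62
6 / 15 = 2 / 5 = 0.40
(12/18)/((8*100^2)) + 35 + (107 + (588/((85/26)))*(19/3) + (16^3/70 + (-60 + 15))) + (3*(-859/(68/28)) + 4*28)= 4933776119/14280000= 345.50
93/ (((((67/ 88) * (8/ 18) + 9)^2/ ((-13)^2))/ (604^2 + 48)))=224817983799552/ 3418801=65759306.79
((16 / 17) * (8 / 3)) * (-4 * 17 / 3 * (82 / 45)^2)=-3442688 / 18225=-188.90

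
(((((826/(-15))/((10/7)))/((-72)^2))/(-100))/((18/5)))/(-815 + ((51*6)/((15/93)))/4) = -2891/47687097600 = -0.00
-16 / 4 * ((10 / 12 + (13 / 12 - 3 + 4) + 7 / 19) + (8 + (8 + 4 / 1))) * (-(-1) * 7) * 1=-37163 / 57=-651.98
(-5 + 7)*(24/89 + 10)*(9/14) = 8226/623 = 13.20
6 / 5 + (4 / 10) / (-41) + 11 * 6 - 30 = 7624 / 205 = 37.19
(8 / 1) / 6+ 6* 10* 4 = 241.33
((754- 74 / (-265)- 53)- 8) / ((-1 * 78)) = -183719 / 20670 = -8.89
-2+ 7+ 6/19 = 101/19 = 5.32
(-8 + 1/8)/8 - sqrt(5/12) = -63/64 - sqrt(15)/6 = -1.63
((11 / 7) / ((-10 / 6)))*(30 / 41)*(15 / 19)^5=-150356250 / 710640413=-0.21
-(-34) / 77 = 34 / 77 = 0.44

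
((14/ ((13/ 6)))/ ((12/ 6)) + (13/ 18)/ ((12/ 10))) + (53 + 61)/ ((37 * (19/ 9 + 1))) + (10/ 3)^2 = 5794205/ 363636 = 15.93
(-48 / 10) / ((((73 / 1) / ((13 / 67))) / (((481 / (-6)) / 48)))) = 6253 / 293460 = 0.02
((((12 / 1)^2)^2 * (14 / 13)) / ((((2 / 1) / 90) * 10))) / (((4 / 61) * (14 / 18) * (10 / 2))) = 25614144 / 65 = 394063.75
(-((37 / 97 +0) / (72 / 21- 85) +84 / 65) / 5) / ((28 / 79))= -52316881 / 72003100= -0.73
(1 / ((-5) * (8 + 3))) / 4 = -1 / 220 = -0.00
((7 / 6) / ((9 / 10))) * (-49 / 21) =-245 / 81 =-3.02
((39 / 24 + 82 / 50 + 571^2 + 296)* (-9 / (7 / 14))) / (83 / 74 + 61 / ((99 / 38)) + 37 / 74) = -2151691903251 / 9170600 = -234629.35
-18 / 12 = -3 / 2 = -1.50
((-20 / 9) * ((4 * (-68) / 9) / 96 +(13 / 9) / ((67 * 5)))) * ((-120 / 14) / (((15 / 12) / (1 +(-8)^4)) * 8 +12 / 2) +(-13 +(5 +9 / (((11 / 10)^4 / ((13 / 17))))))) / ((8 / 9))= -3.67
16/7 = 2.29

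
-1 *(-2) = 2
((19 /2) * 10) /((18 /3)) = 95 /6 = 15.83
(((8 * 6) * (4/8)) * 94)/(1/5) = 11280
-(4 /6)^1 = -2 /3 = -0.67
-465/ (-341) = 1.36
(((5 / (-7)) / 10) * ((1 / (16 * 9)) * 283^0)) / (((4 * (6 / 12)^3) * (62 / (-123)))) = 41 / 20832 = 0.00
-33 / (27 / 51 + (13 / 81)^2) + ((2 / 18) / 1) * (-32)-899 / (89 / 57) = -31682232791 / 49599522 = -638.76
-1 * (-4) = 4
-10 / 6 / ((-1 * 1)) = 5 / 3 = 1.67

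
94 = 94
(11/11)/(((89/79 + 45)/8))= 158/911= 0.17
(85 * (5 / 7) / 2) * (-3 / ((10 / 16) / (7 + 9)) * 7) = -16320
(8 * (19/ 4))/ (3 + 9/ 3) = 19/ 3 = 6.33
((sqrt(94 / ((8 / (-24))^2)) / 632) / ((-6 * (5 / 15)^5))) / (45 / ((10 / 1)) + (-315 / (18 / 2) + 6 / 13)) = 3159 * sqrt(94) / 493592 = 0.06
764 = 764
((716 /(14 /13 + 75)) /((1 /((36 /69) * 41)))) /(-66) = -3.05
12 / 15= 4 / 5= 0.80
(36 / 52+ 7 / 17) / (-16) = -61 / 884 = -0.07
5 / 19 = 0.26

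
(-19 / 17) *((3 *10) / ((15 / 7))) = -266 / 17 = -15.65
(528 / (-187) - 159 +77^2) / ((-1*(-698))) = 49021 / 5933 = 8.26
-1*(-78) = 78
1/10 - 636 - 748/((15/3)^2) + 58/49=-1628359/2450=-664.64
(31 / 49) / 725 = 0.00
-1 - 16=-17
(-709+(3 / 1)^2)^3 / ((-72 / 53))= 252486111.11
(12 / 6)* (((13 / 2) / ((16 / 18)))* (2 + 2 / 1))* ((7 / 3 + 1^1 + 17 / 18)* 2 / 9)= 1001 / 18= 55.61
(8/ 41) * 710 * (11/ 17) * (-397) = -24804560/ 697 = -35587.60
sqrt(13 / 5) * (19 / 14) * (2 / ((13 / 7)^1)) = 19 * sqrt(65) / 65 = 2.36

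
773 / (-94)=-773 / 94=-8.22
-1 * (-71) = 71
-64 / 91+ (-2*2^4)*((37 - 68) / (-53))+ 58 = 186070 / 4823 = 38.58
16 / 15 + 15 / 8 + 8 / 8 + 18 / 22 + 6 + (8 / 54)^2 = 3458369 / 320760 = 10.78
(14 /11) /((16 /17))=119 /88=1.35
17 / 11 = 1.55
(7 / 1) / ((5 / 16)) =112 / 5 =22.40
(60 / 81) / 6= 0.12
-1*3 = -3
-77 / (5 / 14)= -215.60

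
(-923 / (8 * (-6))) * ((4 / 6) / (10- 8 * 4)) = -923 / 1584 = -0.58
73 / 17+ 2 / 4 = 163 / 34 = 4.79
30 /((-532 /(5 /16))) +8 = 33973 /4256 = 7.98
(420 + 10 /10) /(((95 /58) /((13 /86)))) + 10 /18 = 1448878 /36765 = 39.41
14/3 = 4.67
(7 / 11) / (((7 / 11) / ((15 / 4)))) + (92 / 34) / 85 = 21859 / 5780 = 3.78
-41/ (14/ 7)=-41/ 2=-20.50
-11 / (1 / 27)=-297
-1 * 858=-858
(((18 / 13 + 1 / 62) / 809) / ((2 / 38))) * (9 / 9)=21451 / 652054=0.03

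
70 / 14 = 5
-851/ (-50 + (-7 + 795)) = -851/ 738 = -1.15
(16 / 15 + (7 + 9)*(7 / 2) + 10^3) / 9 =15856 / 135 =117.45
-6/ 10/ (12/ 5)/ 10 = -1/ 40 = -0.02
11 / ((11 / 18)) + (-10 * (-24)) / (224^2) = 18.00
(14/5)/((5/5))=14/5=2.80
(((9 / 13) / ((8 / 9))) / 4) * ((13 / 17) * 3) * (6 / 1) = 729 / 272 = 2.68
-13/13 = -1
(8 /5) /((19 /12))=96 /95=1.01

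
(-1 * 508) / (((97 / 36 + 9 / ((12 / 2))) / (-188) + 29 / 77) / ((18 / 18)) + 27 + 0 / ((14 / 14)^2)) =-264737088 / 14255317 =-18.57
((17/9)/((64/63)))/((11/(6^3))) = 3213/88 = 36.51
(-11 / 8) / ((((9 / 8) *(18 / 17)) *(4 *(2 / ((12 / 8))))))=-187 / 864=-0.22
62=62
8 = 8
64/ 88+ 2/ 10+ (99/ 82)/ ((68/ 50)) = 278313/ 153340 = 1.82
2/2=1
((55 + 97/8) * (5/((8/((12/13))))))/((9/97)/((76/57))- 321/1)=-260445/2158364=-0.12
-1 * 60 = -60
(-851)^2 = 724201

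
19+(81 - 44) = 56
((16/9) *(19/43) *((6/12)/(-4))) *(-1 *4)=152/387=0.39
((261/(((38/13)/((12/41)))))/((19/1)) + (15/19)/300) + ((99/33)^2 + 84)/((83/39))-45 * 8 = -7737554123/24569660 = -314.92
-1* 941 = -941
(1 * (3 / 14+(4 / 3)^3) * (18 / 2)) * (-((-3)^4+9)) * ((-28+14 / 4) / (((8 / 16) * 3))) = 34195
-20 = -20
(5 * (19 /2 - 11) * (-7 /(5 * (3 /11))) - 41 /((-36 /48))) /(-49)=-559 /294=-1.90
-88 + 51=-37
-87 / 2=-43.50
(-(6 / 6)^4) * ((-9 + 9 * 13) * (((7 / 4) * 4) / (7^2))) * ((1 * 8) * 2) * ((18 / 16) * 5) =-9720 / 7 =-1388.57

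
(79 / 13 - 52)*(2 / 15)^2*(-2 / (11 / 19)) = 30248 / 10725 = 2.82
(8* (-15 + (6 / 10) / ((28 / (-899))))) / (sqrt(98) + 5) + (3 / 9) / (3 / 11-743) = 235143319 / 12524610-9594* sqrt(2) / 365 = -18.40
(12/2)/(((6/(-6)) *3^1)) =-2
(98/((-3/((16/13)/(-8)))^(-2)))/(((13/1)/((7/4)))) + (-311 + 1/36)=338789/72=4705.40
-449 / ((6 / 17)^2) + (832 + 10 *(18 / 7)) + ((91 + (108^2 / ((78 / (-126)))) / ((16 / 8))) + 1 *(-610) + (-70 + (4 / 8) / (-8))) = -167164367 / 13104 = -12756.74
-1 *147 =-147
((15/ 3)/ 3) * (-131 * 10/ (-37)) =6550/ 111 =59.01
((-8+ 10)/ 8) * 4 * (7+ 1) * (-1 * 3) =-24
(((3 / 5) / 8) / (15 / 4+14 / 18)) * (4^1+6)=27 / 163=0.17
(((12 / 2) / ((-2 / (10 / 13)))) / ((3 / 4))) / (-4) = 10 / 13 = 0.77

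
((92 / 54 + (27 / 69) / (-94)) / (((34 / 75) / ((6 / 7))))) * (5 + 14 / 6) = 27282475 / 1157751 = 23.57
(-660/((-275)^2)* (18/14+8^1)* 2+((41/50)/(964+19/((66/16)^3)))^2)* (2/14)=-5352247563953170821/231159800366883080000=-0.02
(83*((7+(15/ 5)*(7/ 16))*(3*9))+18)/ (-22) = -847.56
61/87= 0.70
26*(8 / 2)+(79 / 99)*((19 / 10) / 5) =516301 / 4950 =104.30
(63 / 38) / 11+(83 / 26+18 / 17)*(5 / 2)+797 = 149241933 / 184756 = 807.78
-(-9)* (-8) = -72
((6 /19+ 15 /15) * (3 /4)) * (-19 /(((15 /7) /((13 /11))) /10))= -2275 /22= -103.41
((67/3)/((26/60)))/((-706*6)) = -335/27534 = -0.01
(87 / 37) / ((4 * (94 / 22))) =957 / 6956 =0.14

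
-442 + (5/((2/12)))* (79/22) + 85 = -2742/11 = -249.27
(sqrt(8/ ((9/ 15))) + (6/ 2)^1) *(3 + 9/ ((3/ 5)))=54 + 12 *sqrt(30)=119.73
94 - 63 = 31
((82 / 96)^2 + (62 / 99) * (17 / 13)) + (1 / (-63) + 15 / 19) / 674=22884937451 / 14767264512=1.55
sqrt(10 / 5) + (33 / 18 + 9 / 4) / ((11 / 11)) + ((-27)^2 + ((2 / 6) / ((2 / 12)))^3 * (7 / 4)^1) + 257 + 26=sqrt(2) + 12361 / 12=1031.50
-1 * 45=-45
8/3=2.67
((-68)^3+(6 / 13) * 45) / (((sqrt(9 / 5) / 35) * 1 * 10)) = -14305711 * sqrt(5) / 39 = -820219.03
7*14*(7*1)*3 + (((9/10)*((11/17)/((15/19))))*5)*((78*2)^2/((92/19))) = 40262736/1955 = 20594.75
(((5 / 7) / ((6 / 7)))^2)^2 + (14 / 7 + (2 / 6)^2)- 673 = -868847 / 1296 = -670.41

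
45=45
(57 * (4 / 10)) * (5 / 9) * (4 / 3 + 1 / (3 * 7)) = 17.49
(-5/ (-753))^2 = 25/ 567009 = 0.00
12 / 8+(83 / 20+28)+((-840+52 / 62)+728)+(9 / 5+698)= 385819 / 620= 622.29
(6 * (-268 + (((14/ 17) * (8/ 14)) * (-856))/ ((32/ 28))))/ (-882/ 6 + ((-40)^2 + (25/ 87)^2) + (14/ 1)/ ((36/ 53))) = -958053744/ 379249175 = -2.53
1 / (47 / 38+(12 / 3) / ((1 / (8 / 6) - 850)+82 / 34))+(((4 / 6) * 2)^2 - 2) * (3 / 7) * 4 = 24383558 / 56619339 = 0.43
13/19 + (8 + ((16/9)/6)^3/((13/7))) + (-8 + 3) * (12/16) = 96227009/19446804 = 4.95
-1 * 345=-345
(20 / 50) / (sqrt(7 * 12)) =sqrt(21) / 105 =0.04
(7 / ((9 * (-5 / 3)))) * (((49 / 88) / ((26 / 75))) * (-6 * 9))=46305 / 1144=40.48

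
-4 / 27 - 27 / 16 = -793 / 432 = -1.84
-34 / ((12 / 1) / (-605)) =1714.17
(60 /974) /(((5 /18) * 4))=27 /487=0.06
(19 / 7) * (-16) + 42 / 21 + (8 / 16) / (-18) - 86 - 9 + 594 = 115301 / 252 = 457.54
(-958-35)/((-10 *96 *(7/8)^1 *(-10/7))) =-331/400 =-0.83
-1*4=-4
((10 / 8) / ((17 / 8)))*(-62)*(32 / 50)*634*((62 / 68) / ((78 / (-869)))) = 8471345696 / 56355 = 150321.10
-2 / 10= -1 / 5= -0.20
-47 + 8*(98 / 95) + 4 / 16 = -14629 / 380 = -38.50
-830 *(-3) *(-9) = -22410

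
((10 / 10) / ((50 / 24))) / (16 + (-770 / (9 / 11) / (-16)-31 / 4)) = 864 / 120725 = 0.01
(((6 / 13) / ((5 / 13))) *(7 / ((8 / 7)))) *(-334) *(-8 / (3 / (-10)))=-65464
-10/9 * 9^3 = -810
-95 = -95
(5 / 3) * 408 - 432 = 248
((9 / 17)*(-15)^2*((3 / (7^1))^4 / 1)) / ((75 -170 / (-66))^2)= 7144929 / 10699931648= 0.00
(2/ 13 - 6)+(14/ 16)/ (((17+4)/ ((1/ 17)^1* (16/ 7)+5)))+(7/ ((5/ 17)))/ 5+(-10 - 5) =-14732593/ 928200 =-15.87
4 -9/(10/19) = -131/10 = -13.10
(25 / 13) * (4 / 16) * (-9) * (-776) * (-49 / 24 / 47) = -356475 / 2444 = -145.86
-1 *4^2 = -16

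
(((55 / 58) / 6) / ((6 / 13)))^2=511225 / 4359744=0.12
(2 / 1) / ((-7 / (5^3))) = -250 / 7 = -35.71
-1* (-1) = 1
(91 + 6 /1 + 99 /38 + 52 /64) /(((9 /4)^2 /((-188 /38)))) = -2869538 /29241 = -98.13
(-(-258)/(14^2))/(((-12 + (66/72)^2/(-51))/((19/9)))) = -1000008/4324201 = -0.23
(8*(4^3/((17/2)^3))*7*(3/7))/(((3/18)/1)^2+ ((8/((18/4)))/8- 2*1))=-49152/34391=-1.43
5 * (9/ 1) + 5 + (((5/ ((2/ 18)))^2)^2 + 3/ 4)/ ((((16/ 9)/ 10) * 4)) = 738119035/ 128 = 5766554.96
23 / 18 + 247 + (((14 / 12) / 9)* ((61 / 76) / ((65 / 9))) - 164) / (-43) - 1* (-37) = 1105358299 / 3823560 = 289.09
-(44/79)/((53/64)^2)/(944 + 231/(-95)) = -17121280/19849717039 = -0.00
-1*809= -809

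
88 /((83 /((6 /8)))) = 66 /83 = 0.80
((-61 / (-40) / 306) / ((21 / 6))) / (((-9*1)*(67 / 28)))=-61 / 922590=-0.00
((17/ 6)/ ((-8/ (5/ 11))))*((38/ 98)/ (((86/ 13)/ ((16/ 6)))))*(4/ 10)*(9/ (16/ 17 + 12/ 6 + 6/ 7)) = -0.02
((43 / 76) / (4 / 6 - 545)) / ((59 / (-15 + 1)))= 903 / 3661186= 0.00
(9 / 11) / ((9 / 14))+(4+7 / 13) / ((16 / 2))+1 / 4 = 2391 / 1144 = 2.09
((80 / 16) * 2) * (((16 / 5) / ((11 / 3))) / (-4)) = -24 / 11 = -2.18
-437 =-437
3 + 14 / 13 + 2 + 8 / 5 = 499 / 65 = 7.68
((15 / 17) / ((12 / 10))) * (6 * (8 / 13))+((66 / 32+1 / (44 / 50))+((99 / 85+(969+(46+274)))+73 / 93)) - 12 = 23238862631 / 18086640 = 1284.86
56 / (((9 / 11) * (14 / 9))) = 44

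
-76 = -76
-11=-11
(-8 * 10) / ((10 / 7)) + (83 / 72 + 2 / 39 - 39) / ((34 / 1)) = -106913 / 1872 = -57.11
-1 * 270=-270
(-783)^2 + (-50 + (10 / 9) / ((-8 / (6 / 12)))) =44138803 / 72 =613038.93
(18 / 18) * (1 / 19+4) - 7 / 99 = 3.98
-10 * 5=-50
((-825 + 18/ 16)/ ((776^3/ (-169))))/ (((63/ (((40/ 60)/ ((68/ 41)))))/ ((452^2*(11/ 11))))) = 0.39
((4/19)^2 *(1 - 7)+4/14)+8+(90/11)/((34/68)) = 677786/27797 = 24.38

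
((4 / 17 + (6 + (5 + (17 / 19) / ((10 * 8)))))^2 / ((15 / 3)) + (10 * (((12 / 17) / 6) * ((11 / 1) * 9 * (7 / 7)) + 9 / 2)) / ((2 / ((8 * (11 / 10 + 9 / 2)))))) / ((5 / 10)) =12159712982881 / 1669264000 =7284.48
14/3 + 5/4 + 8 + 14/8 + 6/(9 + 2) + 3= 634/33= 19.21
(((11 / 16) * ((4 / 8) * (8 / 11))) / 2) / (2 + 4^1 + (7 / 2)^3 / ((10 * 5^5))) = 31250 / 1500343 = 0.02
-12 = -12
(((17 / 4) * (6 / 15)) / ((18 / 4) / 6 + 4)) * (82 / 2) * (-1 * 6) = -8364 / 95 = -88.04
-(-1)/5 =1/5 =0.20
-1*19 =-19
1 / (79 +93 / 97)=97 / 7756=0.01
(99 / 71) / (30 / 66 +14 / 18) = 9801 / 8662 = 1.13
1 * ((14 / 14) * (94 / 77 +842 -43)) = 61617 / 77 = 800.22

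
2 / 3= 0.67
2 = 2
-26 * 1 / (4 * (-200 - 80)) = 13 / 560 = 0.02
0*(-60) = 0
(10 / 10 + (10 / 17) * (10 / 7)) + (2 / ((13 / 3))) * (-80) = -54273 / 1547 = -35.08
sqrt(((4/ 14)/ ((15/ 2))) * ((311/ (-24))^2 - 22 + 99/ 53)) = sqrt(25107170865)/ 66780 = 2.37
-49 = -49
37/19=1.95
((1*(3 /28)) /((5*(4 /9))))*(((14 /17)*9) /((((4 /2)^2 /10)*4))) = 243 /1088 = 0.22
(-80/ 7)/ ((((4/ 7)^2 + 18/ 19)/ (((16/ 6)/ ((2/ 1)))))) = -21280/ 1779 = -11.96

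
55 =55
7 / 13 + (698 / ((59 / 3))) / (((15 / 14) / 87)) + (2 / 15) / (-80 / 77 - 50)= 65164432256 / 22607325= 2882.45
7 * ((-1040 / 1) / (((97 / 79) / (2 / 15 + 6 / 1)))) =-10582208 / 291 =-36364.98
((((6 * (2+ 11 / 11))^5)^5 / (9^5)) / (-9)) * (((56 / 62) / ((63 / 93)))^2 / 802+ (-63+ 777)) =-12977812749606230797648656334848 / 401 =-32363622816973144133787170000.00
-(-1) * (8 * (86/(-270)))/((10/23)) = -3956/675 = -5.86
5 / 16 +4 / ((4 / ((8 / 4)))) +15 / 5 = 85 / 16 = 5.31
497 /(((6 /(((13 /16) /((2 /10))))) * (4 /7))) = 226135 /384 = 588.89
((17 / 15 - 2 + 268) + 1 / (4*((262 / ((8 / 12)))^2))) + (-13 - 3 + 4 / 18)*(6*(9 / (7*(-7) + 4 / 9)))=384285382813 / 1349884260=284.68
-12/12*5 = -5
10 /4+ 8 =21 /2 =10.50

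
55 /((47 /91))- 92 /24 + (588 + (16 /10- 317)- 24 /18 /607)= 321168497 /855870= 375.25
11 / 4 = 2.75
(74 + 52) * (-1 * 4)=-504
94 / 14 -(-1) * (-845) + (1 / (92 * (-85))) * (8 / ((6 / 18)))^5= -1856.52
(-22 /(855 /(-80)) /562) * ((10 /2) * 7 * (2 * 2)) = 24640 /48051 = 0.51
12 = 12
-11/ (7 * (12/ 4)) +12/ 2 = 115/ 21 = 5.48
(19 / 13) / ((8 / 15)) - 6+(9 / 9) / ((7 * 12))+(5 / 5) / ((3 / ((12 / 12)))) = -2.91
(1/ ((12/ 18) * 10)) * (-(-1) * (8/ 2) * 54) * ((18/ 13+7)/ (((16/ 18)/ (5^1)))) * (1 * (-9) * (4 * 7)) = -5006043/ 13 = -385080.23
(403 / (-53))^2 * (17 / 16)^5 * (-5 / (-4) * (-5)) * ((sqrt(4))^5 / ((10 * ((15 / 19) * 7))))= -4381353554747 / 15463612416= -283.33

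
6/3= 2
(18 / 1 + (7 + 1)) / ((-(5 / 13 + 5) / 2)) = -9.66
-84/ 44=-21/ 11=-1.91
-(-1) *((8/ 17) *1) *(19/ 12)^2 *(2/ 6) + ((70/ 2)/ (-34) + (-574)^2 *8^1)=1209835580/ 459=2635807.36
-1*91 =-91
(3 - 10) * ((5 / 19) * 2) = -70 / 19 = -3.68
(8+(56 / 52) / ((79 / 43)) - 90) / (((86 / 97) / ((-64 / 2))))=129765824 / 44161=2938.47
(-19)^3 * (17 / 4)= -116603 / 4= -29150.75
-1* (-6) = 6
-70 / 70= -1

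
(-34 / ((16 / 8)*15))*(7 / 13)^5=-285719 / 5569395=-0.05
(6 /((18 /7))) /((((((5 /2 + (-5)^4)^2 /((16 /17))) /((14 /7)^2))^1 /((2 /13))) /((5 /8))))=448 /208848315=0.00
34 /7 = 4.86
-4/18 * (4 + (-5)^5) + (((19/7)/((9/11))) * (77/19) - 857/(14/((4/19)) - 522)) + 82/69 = 44634281/62859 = 710.07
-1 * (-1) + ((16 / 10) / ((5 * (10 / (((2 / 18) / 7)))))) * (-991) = 0.50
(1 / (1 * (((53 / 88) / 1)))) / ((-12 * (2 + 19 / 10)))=-220 / 6201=-0.04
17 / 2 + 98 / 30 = 11.77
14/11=1.27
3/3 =1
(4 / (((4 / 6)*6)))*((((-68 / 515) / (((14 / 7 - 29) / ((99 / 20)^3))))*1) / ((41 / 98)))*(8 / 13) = 29935521 / 34311875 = 0.87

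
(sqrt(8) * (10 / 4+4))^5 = 1485172 * sqrt(2) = 2100350.38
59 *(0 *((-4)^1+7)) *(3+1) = 0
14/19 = 0.74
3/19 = 0.16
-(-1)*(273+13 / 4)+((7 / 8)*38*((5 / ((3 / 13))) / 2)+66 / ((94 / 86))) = 696.84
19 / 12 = 1.58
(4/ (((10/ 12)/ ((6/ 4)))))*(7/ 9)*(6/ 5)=168/ 25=6.72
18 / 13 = 1.38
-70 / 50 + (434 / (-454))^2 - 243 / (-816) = -13200931 / 70079440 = -0.19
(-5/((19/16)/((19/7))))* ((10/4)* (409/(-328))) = 10225/287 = 35.63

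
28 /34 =14 /17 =0.82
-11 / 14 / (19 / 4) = -22 / 133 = -0.17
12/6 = 2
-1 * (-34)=34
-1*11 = -11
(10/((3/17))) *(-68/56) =-1445/21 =-68.81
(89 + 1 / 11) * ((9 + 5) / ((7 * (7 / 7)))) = 178.18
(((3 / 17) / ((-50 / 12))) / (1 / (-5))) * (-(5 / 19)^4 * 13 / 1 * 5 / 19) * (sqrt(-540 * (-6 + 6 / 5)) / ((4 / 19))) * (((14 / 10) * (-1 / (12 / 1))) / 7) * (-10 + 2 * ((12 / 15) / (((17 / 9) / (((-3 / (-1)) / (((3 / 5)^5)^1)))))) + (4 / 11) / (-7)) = 649783875 * sqrt(2) / 2900033213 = 0.32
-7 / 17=-0.41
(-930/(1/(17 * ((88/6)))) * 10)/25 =-92752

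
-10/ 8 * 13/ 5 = -13/ 4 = -3.25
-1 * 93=-93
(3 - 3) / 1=0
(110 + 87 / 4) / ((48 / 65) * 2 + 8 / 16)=34255 / 514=66.64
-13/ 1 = -13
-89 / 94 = -0.95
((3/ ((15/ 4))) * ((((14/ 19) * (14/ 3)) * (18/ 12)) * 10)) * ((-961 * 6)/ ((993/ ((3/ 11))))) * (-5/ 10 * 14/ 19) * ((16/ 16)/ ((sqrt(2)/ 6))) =94931424 * sqrt(2)/ 1314401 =102.14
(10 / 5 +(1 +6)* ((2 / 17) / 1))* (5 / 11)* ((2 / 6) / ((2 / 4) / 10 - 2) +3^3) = 251120 / 7293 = 34.43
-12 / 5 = -2.40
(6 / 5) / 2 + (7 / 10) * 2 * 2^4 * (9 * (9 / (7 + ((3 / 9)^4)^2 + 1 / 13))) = 775588971 / 3018125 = 256.98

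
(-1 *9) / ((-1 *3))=3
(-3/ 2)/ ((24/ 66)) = -33/ 8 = -4.12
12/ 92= 3/ 23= 0.13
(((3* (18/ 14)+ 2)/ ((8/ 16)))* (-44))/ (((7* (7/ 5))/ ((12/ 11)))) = -19680/ 343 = -57.38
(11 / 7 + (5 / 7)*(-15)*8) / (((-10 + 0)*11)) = 589 / 770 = 0.76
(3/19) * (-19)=-3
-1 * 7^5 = -16807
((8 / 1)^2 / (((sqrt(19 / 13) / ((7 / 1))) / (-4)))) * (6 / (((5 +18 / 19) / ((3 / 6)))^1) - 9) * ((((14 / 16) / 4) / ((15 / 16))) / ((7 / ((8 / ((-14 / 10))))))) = -327680 * sqrt(247) / 2147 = -2398.65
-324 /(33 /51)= -5508 /11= -500.73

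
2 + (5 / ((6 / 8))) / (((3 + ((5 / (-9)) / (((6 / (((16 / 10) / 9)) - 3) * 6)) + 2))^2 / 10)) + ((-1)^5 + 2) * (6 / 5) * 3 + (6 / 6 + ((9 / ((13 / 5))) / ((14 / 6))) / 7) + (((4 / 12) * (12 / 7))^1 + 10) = 20.05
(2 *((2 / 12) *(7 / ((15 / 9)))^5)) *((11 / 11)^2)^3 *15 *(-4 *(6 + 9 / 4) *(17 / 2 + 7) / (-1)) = 4178035323 / 1250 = 3342428.26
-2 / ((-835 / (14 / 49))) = 4 / 5845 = 0.00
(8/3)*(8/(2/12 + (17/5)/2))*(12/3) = 45.71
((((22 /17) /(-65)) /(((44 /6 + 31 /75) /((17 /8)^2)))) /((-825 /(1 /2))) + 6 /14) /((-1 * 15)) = -1035857 /36254400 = -0.03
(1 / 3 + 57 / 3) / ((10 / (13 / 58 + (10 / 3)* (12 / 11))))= 821 / 110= 7.46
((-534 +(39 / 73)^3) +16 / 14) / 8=-1450618177 / 21784952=-66.59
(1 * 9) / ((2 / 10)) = 45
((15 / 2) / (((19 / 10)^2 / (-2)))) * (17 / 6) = -4250 / 361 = -11.77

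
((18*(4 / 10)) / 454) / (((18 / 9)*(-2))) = -9 / 2270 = -0.00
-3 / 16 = -0.19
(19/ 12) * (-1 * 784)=-3724/ 3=-1241.33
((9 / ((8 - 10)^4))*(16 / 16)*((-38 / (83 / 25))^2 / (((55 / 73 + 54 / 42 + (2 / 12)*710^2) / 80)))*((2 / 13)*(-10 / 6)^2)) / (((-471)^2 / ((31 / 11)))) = 893531406250 / 2345691709036279461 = 0.00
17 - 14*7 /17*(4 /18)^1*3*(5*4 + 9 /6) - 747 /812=-2755861 /41412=-66.55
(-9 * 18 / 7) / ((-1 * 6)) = 27 / 7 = 3.86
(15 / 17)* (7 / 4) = 105 / 68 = 1.54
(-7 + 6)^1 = -1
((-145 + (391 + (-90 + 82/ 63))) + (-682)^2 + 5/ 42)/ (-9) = -58625459/ 1134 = -51697.94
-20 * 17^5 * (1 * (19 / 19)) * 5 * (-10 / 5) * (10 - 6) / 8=141985700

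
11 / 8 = 1.38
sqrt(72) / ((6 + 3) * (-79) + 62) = -6 * sqrt(2) / 649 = -0.01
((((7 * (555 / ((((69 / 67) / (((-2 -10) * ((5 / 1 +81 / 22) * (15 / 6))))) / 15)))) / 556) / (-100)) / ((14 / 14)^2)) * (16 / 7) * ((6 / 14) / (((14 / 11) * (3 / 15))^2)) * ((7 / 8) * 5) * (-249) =-21884957510625 / 5012896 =-4365731.41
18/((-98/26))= -4.78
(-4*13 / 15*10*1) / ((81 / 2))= -208 / 243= -0.86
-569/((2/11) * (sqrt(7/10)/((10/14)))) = -31295 * sqrt(70)/98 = -2671.76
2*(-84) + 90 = -78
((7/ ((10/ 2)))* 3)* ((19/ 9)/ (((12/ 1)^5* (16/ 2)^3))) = 133/ 1911029760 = 0.00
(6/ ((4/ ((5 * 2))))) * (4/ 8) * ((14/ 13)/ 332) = 105/ 4316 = 0.02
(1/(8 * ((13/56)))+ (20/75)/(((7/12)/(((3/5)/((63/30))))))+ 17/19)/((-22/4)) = -189268/665665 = -0.28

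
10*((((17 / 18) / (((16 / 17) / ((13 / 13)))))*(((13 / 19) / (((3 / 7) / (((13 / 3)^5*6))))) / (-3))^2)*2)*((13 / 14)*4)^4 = 7692216002157558961960 / 84605938641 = 90918156877.82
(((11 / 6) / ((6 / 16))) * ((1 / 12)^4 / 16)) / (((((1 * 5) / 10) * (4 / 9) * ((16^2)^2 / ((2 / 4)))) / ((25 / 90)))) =55 / 391378894848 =0.00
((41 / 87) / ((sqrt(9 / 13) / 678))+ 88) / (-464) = -4633 * sqrt(13) / 20184 -11 / 58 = -1.02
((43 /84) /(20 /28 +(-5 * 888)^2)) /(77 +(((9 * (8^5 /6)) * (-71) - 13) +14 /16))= -86 /11557574640202455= -0.00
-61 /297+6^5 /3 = 769763 /297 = 2591.79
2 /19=0.11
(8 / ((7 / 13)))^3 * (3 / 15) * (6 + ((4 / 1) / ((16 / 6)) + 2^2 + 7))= 20809984 / 1715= 12134.10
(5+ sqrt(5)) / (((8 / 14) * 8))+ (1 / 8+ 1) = 2.71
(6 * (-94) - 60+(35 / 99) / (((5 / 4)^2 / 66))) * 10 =-18272 / 3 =-6090.67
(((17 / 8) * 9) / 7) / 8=153 / 448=0.34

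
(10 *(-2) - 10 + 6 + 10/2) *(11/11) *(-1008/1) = 19152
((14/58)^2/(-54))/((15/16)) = -392/340605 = -0.00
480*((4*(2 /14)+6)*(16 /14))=176640 /49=3604.90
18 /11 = 1.64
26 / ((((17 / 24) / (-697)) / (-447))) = 11436048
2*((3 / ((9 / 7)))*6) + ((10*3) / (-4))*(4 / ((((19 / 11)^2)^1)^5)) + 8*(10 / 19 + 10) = 687192048926798 / 6131066257801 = 112.08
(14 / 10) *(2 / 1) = 14 / 5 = 2.80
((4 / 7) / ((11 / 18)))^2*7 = 6.12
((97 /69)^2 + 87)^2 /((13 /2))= 358901030912 /294672573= 1217.97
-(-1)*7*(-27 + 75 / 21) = -164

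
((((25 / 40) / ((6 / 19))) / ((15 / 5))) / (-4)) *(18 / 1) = -2.97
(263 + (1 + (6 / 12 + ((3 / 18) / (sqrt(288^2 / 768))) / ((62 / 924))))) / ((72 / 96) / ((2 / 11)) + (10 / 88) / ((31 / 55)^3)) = 26908 * sqrt(3) / 928107 + 63037756 / 1134353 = 55.62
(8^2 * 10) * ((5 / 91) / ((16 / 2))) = 4.40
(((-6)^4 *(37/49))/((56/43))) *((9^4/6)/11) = 281840877/3773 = 74699.41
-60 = -60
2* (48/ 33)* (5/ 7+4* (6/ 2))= 2848/ 77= 36.99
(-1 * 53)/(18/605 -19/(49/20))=1571185/229018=6.86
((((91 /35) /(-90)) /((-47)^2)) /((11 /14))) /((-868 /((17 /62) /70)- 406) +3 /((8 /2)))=6188 /82534185689175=0.00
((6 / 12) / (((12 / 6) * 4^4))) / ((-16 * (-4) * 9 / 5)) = 5 / 589824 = 0.00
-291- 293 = -584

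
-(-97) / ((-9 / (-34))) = 3298 / 9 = 366.44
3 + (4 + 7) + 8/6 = 46/3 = 15.33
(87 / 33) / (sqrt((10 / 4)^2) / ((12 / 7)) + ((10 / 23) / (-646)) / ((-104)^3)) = 727025475072 / 402162080485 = 1.81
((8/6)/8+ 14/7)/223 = 13/1338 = 0.01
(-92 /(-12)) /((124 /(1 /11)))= 23 /4092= 0.01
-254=-254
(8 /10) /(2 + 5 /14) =56 /165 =0.34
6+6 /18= 19 /3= 6.33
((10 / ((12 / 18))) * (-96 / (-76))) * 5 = 1800 / 19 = 94.74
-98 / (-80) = 1.22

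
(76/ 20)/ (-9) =-19/ 45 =-0.42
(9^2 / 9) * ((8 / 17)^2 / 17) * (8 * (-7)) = -32256 / 4913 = -6.57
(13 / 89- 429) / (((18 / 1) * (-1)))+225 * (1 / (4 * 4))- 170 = -1693151 / 12816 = -132.11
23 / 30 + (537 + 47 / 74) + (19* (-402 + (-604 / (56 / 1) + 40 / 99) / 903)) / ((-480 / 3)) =4342847122591 / 7409223360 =586.14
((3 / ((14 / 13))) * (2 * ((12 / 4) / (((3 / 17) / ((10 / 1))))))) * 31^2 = 6371430 / 7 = 910204.29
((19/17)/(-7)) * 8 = -152/119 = -1.28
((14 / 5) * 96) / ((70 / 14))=1344 / 25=53.76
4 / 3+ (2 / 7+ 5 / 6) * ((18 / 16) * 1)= 871 / 336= 2.59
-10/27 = -0.37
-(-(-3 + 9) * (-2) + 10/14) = -89/7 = -12.71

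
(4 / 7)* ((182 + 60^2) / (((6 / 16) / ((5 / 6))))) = 302560 / 63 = 4802.54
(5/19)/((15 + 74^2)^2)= 5/572870539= 0.00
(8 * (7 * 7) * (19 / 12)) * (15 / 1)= 9310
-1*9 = -9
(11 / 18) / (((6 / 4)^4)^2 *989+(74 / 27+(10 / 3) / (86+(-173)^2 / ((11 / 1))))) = 0.00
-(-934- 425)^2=-1846881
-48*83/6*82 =-54448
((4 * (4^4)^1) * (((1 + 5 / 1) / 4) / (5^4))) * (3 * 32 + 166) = 402432 / 625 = 643.89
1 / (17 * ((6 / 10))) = 5 / 51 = 0.10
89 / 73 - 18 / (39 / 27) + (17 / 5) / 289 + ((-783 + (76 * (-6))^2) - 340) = 16681664729 / 80665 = 206801.77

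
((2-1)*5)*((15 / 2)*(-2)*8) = -600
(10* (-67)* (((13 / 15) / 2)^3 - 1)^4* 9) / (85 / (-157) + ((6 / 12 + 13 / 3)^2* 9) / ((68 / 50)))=-1010102455548579905789 / 36237633187500000000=-27.87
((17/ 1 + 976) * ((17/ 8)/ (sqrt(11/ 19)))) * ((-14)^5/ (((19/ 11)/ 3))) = -3404627604 * sqrt(209)/ 19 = -2590533173.54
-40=-40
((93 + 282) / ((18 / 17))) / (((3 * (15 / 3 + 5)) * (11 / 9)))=425 / 44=9.66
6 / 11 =0.55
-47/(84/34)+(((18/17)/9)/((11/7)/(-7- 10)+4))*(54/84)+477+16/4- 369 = 605401/6510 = 93.00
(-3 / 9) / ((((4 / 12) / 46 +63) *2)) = -23 / 8695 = -0.00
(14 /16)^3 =343 /512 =0.67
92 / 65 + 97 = 6397 / 65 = 98.42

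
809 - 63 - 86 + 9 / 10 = 6609 / 10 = 660.90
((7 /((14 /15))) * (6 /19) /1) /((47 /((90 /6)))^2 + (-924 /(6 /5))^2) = 10125 /2534689471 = 0.00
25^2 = 625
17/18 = 0.94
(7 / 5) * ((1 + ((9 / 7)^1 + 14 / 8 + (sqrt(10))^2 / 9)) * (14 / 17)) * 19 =172501 / 1530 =112.75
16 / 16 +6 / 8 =7 / 4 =1.75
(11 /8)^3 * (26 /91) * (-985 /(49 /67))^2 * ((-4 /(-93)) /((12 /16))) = 5796957573275 /75026448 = 77265.52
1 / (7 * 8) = 1 / 56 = 0.02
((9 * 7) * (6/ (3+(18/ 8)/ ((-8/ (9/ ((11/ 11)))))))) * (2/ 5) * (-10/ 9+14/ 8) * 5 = 5152/ 5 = 1030.40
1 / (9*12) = 1 / 108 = 0.01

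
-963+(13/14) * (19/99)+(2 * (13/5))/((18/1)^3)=-1080920509/1122660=-962.82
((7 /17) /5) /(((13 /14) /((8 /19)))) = 784 /20995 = 0.04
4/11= 0.36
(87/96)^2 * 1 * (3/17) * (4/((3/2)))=0.39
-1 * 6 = -6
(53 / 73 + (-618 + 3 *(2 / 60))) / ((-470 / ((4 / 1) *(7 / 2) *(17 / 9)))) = 17871301 / 514650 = 34.73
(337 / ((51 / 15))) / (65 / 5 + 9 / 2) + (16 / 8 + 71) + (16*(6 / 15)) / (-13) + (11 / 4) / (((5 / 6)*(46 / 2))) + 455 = 189758823 / 355810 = 533.32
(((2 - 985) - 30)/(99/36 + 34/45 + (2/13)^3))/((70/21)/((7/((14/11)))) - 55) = 2643966468/498201173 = 5.31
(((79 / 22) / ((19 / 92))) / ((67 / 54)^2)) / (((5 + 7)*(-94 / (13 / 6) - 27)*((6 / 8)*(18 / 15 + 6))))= -141726 / 57230261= -0.00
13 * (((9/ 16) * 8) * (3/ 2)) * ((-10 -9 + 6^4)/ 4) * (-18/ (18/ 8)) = -448227/ 2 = -224113.50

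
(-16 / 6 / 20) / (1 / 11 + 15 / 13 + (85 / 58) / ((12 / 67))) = -66352 / 4691365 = -0.01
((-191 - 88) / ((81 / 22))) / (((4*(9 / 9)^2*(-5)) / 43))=14663 / 90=162.92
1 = 1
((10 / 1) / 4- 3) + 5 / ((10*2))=-1 / 4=-0.25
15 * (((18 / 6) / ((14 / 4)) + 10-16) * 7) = -540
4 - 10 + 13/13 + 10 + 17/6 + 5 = 77/6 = 12.83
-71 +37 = -34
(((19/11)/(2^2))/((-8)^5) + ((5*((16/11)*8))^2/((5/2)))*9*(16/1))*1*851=165930652.55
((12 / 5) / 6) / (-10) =-1 / 25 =-0.04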